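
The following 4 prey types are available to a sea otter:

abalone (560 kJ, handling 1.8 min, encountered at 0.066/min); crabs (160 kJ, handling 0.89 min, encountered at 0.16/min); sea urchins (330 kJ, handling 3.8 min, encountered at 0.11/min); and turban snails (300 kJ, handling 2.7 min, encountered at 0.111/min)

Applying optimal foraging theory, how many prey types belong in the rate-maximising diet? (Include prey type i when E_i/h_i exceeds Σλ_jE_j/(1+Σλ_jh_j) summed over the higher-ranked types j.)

4

E/h in descending order: abalone 311, crabs 180, turban snails 111, sea urchins 86.8 kJ/min. The optimal diet is the largest prefix of this list for which every included type satisfies E_i/h_i > R on the types above it.
Rate on top 1: 33.04. crabs: 180 > 33.04 → include.
Rate on top 2: 49.6. turban snails: 111 > 49.6 → include.
Rate on top 3: 61.41. sea urchins: 86.8 > 61.41 → include.
Optimal diet: abalone, crabs, turban snails, sea urchins — 4 of 4 types.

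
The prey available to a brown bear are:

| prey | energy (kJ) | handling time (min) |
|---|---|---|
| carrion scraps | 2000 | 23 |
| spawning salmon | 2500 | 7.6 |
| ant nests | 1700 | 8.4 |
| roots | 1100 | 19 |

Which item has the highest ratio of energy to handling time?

spawning salmon

In descending order of E/h:
spawning salmon: 2500/7.6 = 329 kJ/min
ant nests: 1700/8.4 = 202 kJ/min
carrion scraps: 2000/23 = 87 kJ/min
roots: 1100/19 = 57.9 kJ/min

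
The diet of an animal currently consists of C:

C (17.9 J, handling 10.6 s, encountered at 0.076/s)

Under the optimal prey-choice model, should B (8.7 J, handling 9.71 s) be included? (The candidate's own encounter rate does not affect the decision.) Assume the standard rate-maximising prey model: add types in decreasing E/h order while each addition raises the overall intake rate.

Yes

Current rate: (0.076×17.9)/(1 + 0.076×10.6) = 0.7534 J/s.
Profitability of B: 8.7/9.71 = 0.896 J/s.
Since 0.896 > R, including B increases the long-run rate.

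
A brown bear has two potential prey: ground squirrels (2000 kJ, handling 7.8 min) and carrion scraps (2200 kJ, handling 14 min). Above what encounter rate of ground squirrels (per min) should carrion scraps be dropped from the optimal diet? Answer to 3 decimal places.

0.203 per min

At the threshold, the rate on ground squirrels alone equals the profitability of carrion scraps: λ·2000/(1 + λ·7.8) = 2200/14 = 157.1.
Rearranging, λ(2000 − 157.1×7.8) = 157.1, so λ = 157.1/774.3 = 0.203 per min.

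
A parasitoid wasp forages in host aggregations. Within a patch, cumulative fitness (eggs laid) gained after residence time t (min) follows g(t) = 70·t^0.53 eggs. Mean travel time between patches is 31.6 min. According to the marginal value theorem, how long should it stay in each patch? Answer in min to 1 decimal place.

35.6 min

By the marginal value theorem, leave when the instantaneous gain rate g'(t) equals the habitat-wide average g(t)/(T + t).
g'(t) = 0.53·70·t^-0.47. Setting 0.53·70·t^-0.47 = 70·t^0.53/(31.6+t) gives 0.53(31.6+t) = t, so 0.47·t = 0.53×31.6.
t* = 0.53×31.6/0.47 = 35.63 min.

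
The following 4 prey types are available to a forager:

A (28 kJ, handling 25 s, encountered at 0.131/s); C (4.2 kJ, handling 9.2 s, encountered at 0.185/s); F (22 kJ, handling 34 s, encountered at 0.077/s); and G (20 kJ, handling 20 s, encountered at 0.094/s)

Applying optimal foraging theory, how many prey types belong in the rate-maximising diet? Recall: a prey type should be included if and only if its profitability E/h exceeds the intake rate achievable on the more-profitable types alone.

2

Profitabilities (E/h, kJ/s): A 1.12, G 1, F 0.647, C 0.457. Add prey in this order while the next type's profitability exceeds the intake rate on those already taken.
Rate on top 1: 0.858. G: 1 > 0.858 → include.
Rate on top 2: 0.9014. F: 0.647 < 0.9014 → exclude; stop.
Optimal diet: A, G — 2 of 4 types.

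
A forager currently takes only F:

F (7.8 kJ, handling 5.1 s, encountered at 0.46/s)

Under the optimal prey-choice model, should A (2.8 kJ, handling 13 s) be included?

Current rate: (0.46×7.8)/(1 + 0.46×5.1) = 1.072 kJ/s.
Profitability of A: 2.8/13 = 0.2154 kJ/s.
0.2154 < 1.072, so adding A would lower the average — exclude it.

No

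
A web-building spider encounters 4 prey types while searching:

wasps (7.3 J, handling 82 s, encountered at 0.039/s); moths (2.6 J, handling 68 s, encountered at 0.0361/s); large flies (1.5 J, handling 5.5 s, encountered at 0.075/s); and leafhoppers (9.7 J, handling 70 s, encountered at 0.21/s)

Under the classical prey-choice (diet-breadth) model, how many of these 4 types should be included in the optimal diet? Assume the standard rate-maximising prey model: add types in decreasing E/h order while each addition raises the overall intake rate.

2

Rank by E/h (J/s): large flies 0.273, leafhoppers 0.139, wasps 0.089, moths 0.0382. Include each in turn until the next type's E/h falls below the running intake rate.
Rate on top 1: 0.07965. leafhoppers: 0.139 > 0.07965 → include.
Rate on top 2: 0.1334. wasps: 0.089 < 0.1334 → exclude; stop.
Optimal diet: large flies, leafhoppers — 2 of 4 types.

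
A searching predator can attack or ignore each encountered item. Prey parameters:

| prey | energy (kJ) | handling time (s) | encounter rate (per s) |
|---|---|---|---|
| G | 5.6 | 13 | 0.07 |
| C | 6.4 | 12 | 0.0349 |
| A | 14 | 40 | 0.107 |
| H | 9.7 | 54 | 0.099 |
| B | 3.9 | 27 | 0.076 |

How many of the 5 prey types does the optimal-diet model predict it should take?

3

Profitabilities (E/h, kJ/s): C 0.533, G 0.431, A 0.35, H 0.18, B 0.144. Add prey in this order while the next type's profitability exceeds the intake rate on those already taken.
Rate on top 1: 0.1574. G: 0.431 > 0.1574 → include.
Rate on top 2: 0.2642. A: 0.35 > 0.2642 → include.
Rate on top 3: 0.3198. H: 0.18 < 0.3198 → exclude; stop.
Optimal diet: C, G, A — 3 of 5 types.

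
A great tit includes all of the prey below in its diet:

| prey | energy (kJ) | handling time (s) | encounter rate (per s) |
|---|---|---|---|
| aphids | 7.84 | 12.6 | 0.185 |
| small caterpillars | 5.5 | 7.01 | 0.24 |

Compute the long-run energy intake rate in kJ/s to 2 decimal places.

0.55 kJ/s

R = (0.185×7.84 + 0.24×5.5) / (1 + 0.185×12.6 + 0.24×7.01) = 2.77/5.013 = 0.5526 kJ/s.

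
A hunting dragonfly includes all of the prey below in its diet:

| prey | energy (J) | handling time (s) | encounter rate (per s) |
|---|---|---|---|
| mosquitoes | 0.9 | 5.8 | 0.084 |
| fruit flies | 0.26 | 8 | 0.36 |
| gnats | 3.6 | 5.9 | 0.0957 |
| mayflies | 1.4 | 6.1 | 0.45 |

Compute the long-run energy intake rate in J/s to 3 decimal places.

R = (0.084×0.9 + 0.36×0.26 + 0.0957×3.6 + 0.45×1.4) / (1 + 0.084×5.8 + 0.36×8 + 0.0957×5.9 + 0.45×6.1) = 1.144/7.677 = 0.149 J/s.

0.149 J/s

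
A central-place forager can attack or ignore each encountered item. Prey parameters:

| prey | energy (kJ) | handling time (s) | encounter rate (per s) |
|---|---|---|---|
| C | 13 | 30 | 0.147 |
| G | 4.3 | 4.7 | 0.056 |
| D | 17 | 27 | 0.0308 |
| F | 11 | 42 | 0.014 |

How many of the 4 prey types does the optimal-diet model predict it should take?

3

Rank by E/h (kJ/s): G 0.915, D 0.63, C 0.433, F 0.262. Include each in turn until the next type's E/h falls below the running intake rate.
Rate on top 1: 0.1906. D: 0.63 > 0.1906 → include.
Rate on top 2: 0.3649. C: 0.433 > 0.3649 → include.
Rate on top 3: 0.4113. F: 0.262 < 0.4113 → exclude; stop.
Optimal diet: G, D, C — 3 of 4 types.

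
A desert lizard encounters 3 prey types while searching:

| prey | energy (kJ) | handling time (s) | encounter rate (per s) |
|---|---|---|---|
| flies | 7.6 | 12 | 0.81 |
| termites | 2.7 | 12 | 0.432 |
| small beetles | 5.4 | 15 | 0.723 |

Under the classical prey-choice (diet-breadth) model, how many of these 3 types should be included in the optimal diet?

1

Profitabilities (E/h, kJ/s): flies 0.633, small beetles 0.36, termites 0.225. Add prey in this order while the next type's profitability exceeds the intake rate on those already taken.
Rate on top 1: 0.5743. small beetles: 0.36 < 0.5743 → exclude; stop.
Optimal diet: flies — 1 of 3 types.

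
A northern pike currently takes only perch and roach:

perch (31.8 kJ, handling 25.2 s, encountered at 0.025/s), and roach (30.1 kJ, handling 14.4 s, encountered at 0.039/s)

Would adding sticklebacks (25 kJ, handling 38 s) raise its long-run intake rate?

No

On perch and roach alone, R = ΣλE/(1+Σλh) = 1.969/2.192 = 0.8984 kJ/s.
sticklebacks: E/h = 25/38 = 0.6579 kJ/s.
Since 0.6579 < R, time spent handling sticklebacks is better spent searching.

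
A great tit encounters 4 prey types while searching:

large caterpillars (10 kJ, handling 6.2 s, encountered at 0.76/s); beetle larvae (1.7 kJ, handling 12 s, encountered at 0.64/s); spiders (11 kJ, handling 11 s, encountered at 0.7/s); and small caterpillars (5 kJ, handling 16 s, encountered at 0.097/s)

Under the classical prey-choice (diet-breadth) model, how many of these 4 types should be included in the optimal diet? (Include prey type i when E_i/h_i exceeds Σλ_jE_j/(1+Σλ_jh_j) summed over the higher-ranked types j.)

E/h in descending order: large caterpillars 1.61, spiders 1, small caterpillars 0.312, beetle larvae 0.142 kJ/s. The optimal diet is the largest prefix of this list for which every included type satisfies E_i/h_i > R on the types above it.
Rate on top 1: 1.331. spiders: 1 < 1.331 → exclude; stop.
Optimal diet: large caterpillars — 1 of 4 types.

1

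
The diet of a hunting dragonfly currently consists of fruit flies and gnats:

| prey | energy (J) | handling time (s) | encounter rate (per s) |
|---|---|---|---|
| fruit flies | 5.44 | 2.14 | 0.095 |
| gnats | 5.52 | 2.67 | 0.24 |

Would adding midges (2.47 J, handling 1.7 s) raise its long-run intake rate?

On fruit flies and gnats alone, R = ΣλE/(1+Σλh) = 1.842/1.844 = 0.9986 J/s.
Profitability of midges: 2.47/1.7 = 1.453 J/s.
1.453 > 0.9986, so adding midges raises the average — include it.

Yes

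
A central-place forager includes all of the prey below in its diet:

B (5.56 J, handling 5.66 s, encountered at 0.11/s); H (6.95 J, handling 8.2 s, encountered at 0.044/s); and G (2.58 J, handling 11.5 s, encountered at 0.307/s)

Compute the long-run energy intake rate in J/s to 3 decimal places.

0.310 J/s

Energy encountered per unit search time: 0.11×5.56 + 0.044×6.95 + 0.307×2.58 = 1.709 J/s.
Handling time per unit search time: 0.11×5.66 + 0.044×8.2 + 0.307×11.5 = 4.514.
Rate = 1.709/(1 + 4.514) = 0.31 J/s.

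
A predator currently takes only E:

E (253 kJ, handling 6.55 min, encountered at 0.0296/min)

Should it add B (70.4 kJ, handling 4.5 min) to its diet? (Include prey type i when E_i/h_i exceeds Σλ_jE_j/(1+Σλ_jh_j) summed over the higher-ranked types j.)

Yes

Current rate: (0.0296×253)/(1 + 0.0296×6.55) = 6.273 kJ/min.
B: E/h = 70.4/4.5 = 15.64 kJ/min.
15.64 > 6.273, so adding B raises the average — include it.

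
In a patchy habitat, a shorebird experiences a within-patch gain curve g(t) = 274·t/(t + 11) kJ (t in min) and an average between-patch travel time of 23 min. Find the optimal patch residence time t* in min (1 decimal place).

15.9 min

By the marginal value theorem, leave when the instantaneous gain rate g'(t) equals the habitat-wide average g(t)/(T + t).
g'(t) = 274·11/(t + 11)². Setting 274·11/(t+11)² = 274t/[(t+11)(23+t)] gives 11(23+t) = t(t+11), so t² = 11×23 = 253.
t* = √253 = 15.91 min.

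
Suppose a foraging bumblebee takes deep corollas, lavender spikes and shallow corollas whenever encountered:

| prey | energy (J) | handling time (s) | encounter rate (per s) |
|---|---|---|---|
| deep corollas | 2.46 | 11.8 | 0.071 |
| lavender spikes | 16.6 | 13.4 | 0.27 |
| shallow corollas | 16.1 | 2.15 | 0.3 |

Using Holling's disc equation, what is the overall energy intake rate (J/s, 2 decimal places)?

R = Σλ_iE_i / (1 + Σλ_ih_i)
Numerator: 0.071×2.46 + 0.27×16.6 + 0.3×16.1 = 9.487
Denominator: 1 + 0.071×11.8 + 0.27×13.4 + 0.3×2.15 = 6.101
R = 9.487/6.101 = 1.555 J/s

1.55 J/s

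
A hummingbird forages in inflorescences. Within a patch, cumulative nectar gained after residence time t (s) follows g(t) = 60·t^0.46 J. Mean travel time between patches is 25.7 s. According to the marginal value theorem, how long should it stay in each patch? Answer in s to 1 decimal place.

Optimal t* satisfies g'(t*) = g(t*)/(T + t*).
g'(t) = 0.46·60·t^-0.54. Setting 0.46·60·t^-0.54 = 60·t^0.46/(25.7+t) gives 0.46(25.7+t) = t, so 0.54·t = 0.46×25.7.
t* = 0.46×25.7/0.54 = 21.89 s.

21.9 s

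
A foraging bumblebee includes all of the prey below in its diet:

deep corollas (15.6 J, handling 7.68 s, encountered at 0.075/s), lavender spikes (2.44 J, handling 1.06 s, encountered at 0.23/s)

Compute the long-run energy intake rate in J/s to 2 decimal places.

Energy encountered per unit search time: 0.075×15.6 + 0.23×2.44 = 1.731 J/s.
Handling time per unit search time: 0.075×7.68 + 0.23×1.06 = 0.8198.
Rate = 1.731/(1 + 0.8198) = 0.9513 J/s.

0.95 J/s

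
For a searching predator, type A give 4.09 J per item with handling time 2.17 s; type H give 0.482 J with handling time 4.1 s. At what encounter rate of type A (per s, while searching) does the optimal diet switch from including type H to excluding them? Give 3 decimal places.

0.031 per s

The zero-one rule: include type H iff E₂/h₂ > λE₁/(1+λh₁). Equality gives the switch point.
λE₁h₂ = E₂ + λE₂h₁ ⇒ λ = E₂/(E₁h₂ − E₂h₁) = 0.482/(16.77 − 1.046) = 0.03066 per s.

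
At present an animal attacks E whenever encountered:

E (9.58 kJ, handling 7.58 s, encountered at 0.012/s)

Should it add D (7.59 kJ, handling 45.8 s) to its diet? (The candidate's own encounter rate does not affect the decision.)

Yes

On E alone, R = ΣλE/(1+Σλh) = 0.115/1.091 = 0.1054 kJ/s.
Profitability of D: 7.59/45.8 = 0.1657 kJ/s.
0.1657 > 0.1054, so adding D raises the average — include it.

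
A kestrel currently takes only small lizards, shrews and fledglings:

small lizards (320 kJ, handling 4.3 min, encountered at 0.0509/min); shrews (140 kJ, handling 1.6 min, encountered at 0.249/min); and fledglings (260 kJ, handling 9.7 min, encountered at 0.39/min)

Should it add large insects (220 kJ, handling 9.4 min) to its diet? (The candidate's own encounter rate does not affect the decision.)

No

On small lizards, shrews and fledglings alone, R = ΣλE/(1+Σλh) = 152.5/5.4 = 28.25 kJ/min.
Profitability of large insects: 220/9.4 = 23.4 kJ/min.
Since 23.4 < R, time spent handling large insects is better spent searching.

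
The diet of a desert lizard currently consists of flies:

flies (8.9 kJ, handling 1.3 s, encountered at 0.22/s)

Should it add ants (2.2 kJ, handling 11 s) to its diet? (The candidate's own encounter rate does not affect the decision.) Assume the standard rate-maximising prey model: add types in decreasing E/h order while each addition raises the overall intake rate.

Current rate: (0.22×8.9)/(1 + 0.22×1.3) = 1.523 kJ/s.
Profitability of ants: 2.2/11 = 0.2 kJ/s.
0.2 < 1.523, so adding ants would lower the average — exclude it.

No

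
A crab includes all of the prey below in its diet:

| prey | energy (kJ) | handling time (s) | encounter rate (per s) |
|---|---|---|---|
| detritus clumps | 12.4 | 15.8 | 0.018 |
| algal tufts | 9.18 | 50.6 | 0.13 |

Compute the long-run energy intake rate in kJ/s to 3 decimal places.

0.180 kJ/s

R = Σλ_iE_i / (1 + Σλ_ih_i)
Numerator: 0.018×12.4 + 0.13×9.18 = 1.417
Denominator: 1 + 0.018×15.8 + 0.13×50.6 = 7.862
R = 1.417/7.862 = 0.1802 kJ/s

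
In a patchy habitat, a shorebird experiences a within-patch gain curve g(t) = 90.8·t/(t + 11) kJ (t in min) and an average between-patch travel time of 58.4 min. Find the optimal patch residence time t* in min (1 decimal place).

25.3 min

Optimal t* satisfies g'(t*) = g(t*)/(T + t*).
g'(t) = 90.8·11/(t + 11)². Setting 90.8·11/(t+11)² = 90.8t/[(t+11)(58.4+t)] gives 11(58.4+t) = t(t+11), so t² = 11×58.4 = 642.4.
t* = √642.4 = 25.35 min.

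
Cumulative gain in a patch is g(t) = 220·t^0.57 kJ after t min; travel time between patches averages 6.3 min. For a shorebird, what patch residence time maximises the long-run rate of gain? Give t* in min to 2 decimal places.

8.35 min

Maximise g(t)/(T+t): set derivative to zero → g'(t)(T+t) = g(t).
g'(t) = 0.57·220·t^-0.43. Setting 0.57·220·t^-0.43 = 220·t^0.57/(6.3+t) gives 0.57(6.3+t) = t, so 0.43·t = 0.57×6.3.
t* = 0.57×6.3/0.43 = 8.351 min.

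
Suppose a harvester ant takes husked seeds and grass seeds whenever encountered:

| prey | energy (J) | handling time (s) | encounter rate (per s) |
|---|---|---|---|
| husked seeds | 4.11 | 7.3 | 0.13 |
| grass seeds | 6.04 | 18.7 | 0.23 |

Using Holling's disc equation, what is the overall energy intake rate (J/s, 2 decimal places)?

0.31 J/s

R = Σλ_iE_i / (1 + Σλ_ih_i)
Numerator: 0.13×4.11 + 0.23×6.04 = 1.924
Denominator: 1 + 0.13×7.3 + 0.23×18.7 = 6.25
R = 1.924/6.25 = 0.3078 J/s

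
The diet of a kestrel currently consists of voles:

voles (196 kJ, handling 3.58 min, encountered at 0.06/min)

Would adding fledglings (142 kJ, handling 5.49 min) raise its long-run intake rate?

Yes

On voles alone, R = ΣλE/(1+Σλh) = 11.76/1.215 = 9.681 kJ/min.
Profitability of fledglings: 142/5.49 = 25.87 kJ/min.
25.87 > 9.681, so adding fledglings raises the average — include it.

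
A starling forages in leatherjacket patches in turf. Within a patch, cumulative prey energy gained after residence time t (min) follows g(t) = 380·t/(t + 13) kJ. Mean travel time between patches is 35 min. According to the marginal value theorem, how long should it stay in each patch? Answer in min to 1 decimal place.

By the marginal value theorem, leave when the instantaneous gain rate g'(t) equals the habitat-wide average g(t)/(T + t).
g'(t) = 380·13/(t + 13)². Setting 380·13/(t+13)² = 380t/[(t+13)(35+t)] gives 13(35+t) = t(t+13), so t² = 13×35 = 455.
t* = √455 = 21.33 min.

21.3 min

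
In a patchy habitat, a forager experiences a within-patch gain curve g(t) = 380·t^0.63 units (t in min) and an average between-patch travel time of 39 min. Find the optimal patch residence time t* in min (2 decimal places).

Maximise g(t)/(T+t): set derivative to zero → g'(t)(T+t) = g(t).
g'(t) = 0.63·380·t^-0.37. Setting 0.63·380·t^-0.37 = 380·t^0.63/(39+t) gives 0.63(39+t) = t, so 0.37·t = 0.63×39.
t* = 0.63×39/0.37 = 66.41 min.

66.41 min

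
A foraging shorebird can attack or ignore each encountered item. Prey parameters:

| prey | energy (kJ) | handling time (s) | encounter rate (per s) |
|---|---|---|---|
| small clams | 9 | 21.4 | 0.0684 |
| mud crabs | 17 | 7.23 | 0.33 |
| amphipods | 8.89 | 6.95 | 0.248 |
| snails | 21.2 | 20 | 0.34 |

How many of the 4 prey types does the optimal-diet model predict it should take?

E/h in descending order: mud crabs 2.35, amphipods 1.28, snails 1.06, small clams 0.421 kJ/s. The optimal diet is the largest prefix of this list for which every included type satisfies E_i/h_i > R on the types above it.
Rate on top 1: 1.657. amphipods: 1.28 < 1.657 → exclude; stop.
Optimal diet: mud crabs — 1 of 4 types.

1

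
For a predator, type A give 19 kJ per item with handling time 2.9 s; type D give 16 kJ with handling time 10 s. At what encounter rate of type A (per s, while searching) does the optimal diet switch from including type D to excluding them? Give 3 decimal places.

0.111 per s

Drop type D once their profitability E₂/h₂ falls below the rate achievable on type A alone: E₂/h₂ = λE₁/(1 + λh₁).
Solve for λ: λE₁h₂ = E₂(1 + λh₁) → λ(E₁h₂ − E₂h₁) = E₂ → λ = E₂/(E₁h₂ − E₂h₁).
λ = 16/(19×10 − 16×2.9) = 16/143.6 = 0.1114 per s.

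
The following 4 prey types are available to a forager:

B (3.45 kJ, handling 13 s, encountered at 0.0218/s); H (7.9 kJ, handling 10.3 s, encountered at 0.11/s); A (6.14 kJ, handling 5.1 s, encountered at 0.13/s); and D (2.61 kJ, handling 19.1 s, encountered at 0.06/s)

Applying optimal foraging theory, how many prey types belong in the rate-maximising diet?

E/h in descending order: A 1.2, H 0.767, B 0.265, D 0.137 kJ/s. The optimal diet is the largest prefix of this list for which every included type satisfies E_i/h_i > R on the types above it.
Rate on top 1: 0.48. H: 0.767 > 0.48 → include.
Rate on top 2: 0.5963. B: 0.265 < 0.5963 → exclude; stop.
Optimal diet: A, H — 2 of 4 types.

2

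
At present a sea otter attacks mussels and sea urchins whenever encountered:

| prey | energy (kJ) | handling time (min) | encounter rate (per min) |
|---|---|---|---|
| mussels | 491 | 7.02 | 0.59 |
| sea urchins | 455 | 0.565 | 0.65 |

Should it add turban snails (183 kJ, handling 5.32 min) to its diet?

On mussels and sea urchins alone, R = ΣλE/(1+Σλh) = 585.4/5.509 = 106.3 kJ/min.
Profitability of turban snails: 183/5.32 = 34.4 kJ/min.
Since 34.4 < R, time spent handling turban snails is better spent searching.

No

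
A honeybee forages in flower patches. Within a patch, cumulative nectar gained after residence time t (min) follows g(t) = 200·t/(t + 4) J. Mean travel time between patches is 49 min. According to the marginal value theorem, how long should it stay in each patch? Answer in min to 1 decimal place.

Optimal t* satisfies g'(t*) = g(t*)/(T + t*).
g'(t) = 200·4/(t + 4)². Setting 200·4/(t+4)² = 200t/[(t+4)(49+t)] gives 4(49+t) = t(t+4), so t² = 4×49 = 196.
t* = √196 = 14 min.

14.0 min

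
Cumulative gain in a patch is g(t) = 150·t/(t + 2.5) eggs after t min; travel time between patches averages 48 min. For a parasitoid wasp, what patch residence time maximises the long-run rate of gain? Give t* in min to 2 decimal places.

Optimal t* satisfies g'(t*) = g(t*)/(T + t*).
g'(t) = 150·2.5/(t + 2.5)². Setting 150·2.5/(t+2.5)² = 150t/[(t+2.5)(48+t)] gives 2.5(48+t) = t(t+2.5), so t² = 2.5×48 = 120.
t* = √120 = 10.95 min.

10.95 min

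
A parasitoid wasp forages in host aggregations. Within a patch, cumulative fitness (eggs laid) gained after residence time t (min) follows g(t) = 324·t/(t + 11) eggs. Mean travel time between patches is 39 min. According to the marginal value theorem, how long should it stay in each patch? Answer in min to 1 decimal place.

Maximise g(t)/(T+t): set derivative to zero → g'(t)(T+t) = g(t).
g'(t) = 324·11/(t + 11)². Setting 324·11/(t+11)² = 324t/[(t+11)(39+t)] gives 11(39+t) = t(t+11), so t² = 11×39 = 429.
t* = √429 = 20.71 min.

20.7 min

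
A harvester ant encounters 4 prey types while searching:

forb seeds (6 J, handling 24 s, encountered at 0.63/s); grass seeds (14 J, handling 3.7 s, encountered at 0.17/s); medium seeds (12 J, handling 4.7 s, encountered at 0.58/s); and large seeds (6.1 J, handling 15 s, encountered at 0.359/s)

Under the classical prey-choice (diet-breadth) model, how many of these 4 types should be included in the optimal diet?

Rank by E/h (J/s): grass seeds 3.78, medium seeds 2.55, large seeds 0.407, forb seeds 0.25. Include each in turn until the next type's E/h falls below the running intake rate.
Rate on top 1: 1.461. medium seeds: 2.55 > 1.461 → include.
Rate on top 2: 2.145. large seeds: 0.407 < 2.145 → exclude; stop.
Optimal diet: grass seeds, medium seeds — 2 of 4 types.

2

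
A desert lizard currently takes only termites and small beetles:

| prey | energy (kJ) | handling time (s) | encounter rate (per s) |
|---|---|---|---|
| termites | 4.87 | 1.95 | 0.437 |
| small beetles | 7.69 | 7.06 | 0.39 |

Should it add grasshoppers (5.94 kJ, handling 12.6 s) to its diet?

No

On termites and small beetles alone, R = ΣλE/(1+Σλh) = 5.127/4.606 = 1.113 kJ/s.
Profitability of grasshoppers: 5.94/12.6 = 0.4714 kJ/s.
0.4714 < 1.113, so adding grasshoppers would lower the average — exclude it.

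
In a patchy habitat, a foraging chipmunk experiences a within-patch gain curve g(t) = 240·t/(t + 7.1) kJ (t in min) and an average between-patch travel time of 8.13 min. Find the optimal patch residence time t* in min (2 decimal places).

7.60 min

Optimal t* satisfies g'(t*) = g(t*)/(T + t*).
g'(t) = 240·7.1/(t + 7.1)². Setting 240·7.1/(t+7.1)² = 240t/[(t+7.1)(8.13+t)] gives 7.1(8.13+t) = t(t+7.1), so t² = 7.1×8.13 = 57.72.
t* = √57.72 = 7.598 min.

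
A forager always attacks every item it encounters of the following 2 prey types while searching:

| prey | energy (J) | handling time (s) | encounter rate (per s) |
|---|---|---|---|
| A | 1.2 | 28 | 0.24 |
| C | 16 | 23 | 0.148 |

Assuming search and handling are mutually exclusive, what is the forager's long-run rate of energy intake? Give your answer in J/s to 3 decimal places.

0.239 J/s

R = Σλ_iE_i / (1 + Σλ_ih_i)
Numerator: 0.24×1.2 + 0.148×16 = 2.656
Denominator: 1 + 0.24×28 + 0.148×23 = 11.12
R = 2.656/11.12 = 0.2388 J/s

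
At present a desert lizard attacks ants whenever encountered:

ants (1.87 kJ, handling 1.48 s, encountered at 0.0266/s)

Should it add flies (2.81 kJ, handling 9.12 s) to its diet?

Yes

Intake rate on the current diet: R = (0.0266×1.87) / (1 + 0.0266×1.48) = 0.04974/1.039 = 0.04786 kJ/s.
Profitability of flies: 2.81/9.12 = 0.3081 kJ/s.
0.3081 > 0.04786, so adding flies raises the average — include it.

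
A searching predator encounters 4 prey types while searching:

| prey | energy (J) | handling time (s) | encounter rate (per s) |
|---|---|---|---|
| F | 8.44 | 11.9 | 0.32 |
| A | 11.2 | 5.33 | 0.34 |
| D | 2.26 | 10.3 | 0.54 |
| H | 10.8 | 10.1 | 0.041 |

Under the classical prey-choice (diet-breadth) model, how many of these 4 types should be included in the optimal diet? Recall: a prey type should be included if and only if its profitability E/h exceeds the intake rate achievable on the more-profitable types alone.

1

Profitabilities (E/h, J/s): A 2.1, H 1.07, F 0.709, D 0.219. Add prey in this order while the next type's profitability exceeds the intake rate on those already taken.
Rate on top 1: 1.354. H: 1.07 < 1.354 → exclude; stop.
Optimal diet: A — 1 of 4 types.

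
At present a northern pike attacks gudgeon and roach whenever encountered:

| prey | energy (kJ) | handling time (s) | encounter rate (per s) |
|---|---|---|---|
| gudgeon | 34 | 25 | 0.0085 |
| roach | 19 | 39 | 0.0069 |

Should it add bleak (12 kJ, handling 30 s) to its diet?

Current rate: (0.0085×34 + 0.0069×19)/(1 + 0.0085×25 + 0.0069×39) = 0.2835 kJ/s.
bleak: E/h = 12/30 = 0.4 kJ/s.
0.4 > 0.2835, so adding bleak raises the average — include it.

Yes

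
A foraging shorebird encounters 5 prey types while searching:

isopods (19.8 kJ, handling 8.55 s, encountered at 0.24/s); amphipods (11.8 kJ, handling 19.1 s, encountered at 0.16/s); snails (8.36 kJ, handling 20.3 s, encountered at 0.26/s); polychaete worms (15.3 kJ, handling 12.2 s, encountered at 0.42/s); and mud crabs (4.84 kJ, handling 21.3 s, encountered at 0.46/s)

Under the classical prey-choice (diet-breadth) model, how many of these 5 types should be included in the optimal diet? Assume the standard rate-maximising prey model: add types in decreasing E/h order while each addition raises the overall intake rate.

1

E/h in descending order: isopods 2.32, polychaete worms 1.25, amphipods 0.618, snails 0.412, mud crabs 0.227 kJ/s. The optimal diet is the largest prefix of this list for which every included type satisfies E_i/h_i > R on the types above it.
Rate on top 1: 1.557. polychaete worms: 1.25 < 1.557 → exclude; stop.
Optimal diet: isopods — 1 of 5 types.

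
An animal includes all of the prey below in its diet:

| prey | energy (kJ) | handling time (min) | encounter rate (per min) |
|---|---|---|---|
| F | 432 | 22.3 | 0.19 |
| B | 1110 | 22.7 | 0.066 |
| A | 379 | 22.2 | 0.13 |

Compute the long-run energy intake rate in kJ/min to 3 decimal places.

Energy encountered per unit search time: 0.19×432 + 0.066×1110 + 0.13×379 = 204.6 kJ/min.
Handling time per unit search time: 0.19×22.3 + 0.066×22.7 + 0.13×22.2 = 8.621.
Rate = 204.6/(1 + 8.621) = 21.27 kJ/min.

21.267 kJ/min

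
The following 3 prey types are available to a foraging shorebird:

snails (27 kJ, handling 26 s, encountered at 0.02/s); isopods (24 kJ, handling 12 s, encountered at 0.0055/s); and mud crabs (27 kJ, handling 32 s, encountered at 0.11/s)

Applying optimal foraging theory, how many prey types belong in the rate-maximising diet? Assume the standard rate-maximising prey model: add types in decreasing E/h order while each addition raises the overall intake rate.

3

E/h in descending order: isopods 2, snails 1.04, mud crabs 0.844 kJ/s. The optimal diet is the largest prefix of this list for which every included type satisfies E_i/h_i > R on the types above it.
Rate on top 1: 0.1238. snails: 1.04 > 0.1238 → include.
Rate on top 2: 0.4237. mud crabs: 0.844 > 0.4237 → include.
Optimal diet: isopods, snails, mud crabs — 3 of 3 types.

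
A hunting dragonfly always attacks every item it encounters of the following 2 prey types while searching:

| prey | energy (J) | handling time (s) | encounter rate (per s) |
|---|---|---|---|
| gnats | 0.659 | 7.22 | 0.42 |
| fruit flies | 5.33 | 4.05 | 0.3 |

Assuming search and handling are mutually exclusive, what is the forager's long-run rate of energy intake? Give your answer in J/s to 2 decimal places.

0.36 J/s

R = Σλ_iE_i / (1 + Σλ_ih_i)
Numerator: 0.42×0.659 + 0.3×5.33 = 1.876
Denominator: 1 + 0.42×7.22 + 0.3×4.05 = 5.247
R = 1.876/5.247 = 0.3575 J/s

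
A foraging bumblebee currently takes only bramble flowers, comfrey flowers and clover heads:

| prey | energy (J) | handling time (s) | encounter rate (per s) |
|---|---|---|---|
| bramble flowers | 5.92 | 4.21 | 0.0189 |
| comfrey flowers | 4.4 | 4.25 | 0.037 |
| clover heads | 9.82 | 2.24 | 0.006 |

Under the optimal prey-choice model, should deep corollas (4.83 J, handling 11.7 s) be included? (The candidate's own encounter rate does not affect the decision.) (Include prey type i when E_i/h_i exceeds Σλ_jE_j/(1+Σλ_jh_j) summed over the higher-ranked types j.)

Intake rate on the current diet: R = (0.0189×5.92 + 0.037×4.4 + 0.006×9.82) / (1 + 0.0189×4.21 + 0.037×4.25 + 0.006×2.24) = 0.3336/1.25 = 0.2668 J/s.
deep corollas: E/h = 4.83/11.7 = 0.4128 J/s.
Since 0.4128 > R, including deep corollas increases the long-run rate.

Yes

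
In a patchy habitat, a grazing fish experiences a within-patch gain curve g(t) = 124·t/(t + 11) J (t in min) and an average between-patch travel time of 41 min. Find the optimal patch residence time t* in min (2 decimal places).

21.24 min

Maximise g(t)/(T+t): set derivative to zero → g'(t)(T+t) = g(t).
g'(t) = 124·11/(t + 11)². Setting 124·11/(t+11)² = 124t/[(t+11)(41+t)] gives 11(41+t) = t(t+11), so t² = 11×41 = 451.
t* = √451 = 21.24 min.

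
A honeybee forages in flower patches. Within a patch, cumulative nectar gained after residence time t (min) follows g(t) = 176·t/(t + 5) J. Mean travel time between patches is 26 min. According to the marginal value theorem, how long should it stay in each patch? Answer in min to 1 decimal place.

11.4 min

Optimal t* satisfies g'(t*) = g(t*)/(T + t*).
g'(t) = 176·5/(t + 5)². Setting 176·5/(t+5)² = 176t/[(t+5)(26+t)] gives 5(26+t) = t(t+5), so t² = 5×26 = 130.
t* = √130 = 11.4 min.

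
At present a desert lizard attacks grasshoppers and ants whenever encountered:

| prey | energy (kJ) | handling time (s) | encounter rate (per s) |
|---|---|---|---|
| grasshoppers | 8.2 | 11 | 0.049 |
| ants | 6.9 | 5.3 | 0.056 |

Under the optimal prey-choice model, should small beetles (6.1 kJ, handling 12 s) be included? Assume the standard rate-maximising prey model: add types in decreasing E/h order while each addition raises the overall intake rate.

Intake rate on the current diet: R = (0.049×8.2 + 0.056×6.9) / (1 + 0.049×11 + 0.056×5.3) = 0.7882/1.836 = 0.4293 kJ/s.
small beetles: E/h = 6.1/12 = 0.5083 kJ/s.
0.5083 > 0.4293, so adding small beetles raises the average — include it.

Yes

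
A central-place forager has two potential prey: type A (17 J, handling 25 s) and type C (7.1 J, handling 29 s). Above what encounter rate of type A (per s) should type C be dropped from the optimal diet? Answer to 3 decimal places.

0.023 per s

At the threshold, the rate on type A alone equals the profitability of type C: λ·17/(1 + λ·25) = 7.1/29 = 0.2448.
Rearranging, λ(17 − 0.2448×25) = 0.2448, so λ = 0.2448/10.88 = 0.0225 per s.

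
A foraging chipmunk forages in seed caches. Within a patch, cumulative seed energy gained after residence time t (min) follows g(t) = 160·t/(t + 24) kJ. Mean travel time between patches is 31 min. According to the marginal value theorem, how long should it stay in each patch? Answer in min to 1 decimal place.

27.3 min

Maximise g(t)/(T+t): set derivative to zero → g'(t)(T+t) = g(t).
g'(t) = 160·24/(t + 24)². Setting 160·24/(t+24)² = 160t/[(t+24)(31+t)] gives 24(31+t) = t(t+24), so t² = 24×31 = 744.
t* = √744 = 27.28 min.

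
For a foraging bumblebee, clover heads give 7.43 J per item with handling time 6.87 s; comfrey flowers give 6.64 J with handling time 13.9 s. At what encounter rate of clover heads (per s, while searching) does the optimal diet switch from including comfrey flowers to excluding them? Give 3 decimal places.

0.115 per s

Drop comfrey flowers once their profitability E₂/h₂ falls below the rate achievable on clover heads alone: E₂/h₂ = λE₁/(1 + λh₁).
Solve for λ: λE₁h₂ = E₂(1 + λh₁) → λ(E₁h₂ − E₂h₁) = E₂ → λ = E₂/(E₁h₂ − E₂h₁).
λ = 6.64/(7.43×13.9 − 6.64×6.87) = 6.64/57.66 = 0.1152 per s.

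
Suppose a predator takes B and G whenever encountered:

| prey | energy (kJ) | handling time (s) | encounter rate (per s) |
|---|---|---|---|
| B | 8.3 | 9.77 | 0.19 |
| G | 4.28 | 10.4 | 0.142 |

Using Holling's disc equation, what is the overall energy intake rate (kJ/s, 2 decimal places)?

0.50 kJ/s

R = Σλ_iE_i / (1 + Σλ_ih_i)
Numerator: 0.19×8.3 + 0.142×4.28 = 2.185
Denominator: 1 + 0.19×9.77 + 0.142×10.4 = 4.333
R = 2.185/4.333 = 0.5042 kJ/s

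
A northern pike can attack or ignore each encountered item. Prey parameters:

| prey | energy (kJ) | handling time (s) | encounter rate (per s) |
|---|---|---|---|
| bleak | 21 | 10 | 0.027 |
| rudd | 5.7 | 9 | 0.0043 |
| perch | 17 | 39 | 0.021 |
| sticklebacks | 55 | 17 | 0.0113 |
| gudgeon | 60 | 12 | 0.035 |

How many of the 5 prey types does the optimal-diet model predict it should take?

Rank by E/h (kJ/s): gudgeon 5, sticklebacks 3.24, bleak 2.1, rudd 0.633, perch 0.436. Include each in turn until the next type's E/h falls below the running intake rate.
Rate on top 1: 1.479. sticklebacks: 3.24 > 1.479 → include.
Rate on top 2: 1.688. bleak: 2.1 > 1.688 → include.
Rate on top 3: 1.747. rudd: 0.633 < 1.747 → exclude; stop.
Optimal diet: gudgeon, sticklebacks, bleak — 3 of 5 types.

3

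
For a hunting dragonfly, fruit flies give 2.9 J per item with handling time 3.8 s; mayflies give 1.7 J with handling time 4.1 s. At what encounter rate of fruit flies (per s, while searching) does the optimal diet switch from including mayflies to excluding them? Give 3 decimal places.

Drop mayflies once their profitability E₂/h₂ falls below the rate achievable on fruit flies alone: E₂/h₂ = λE₁/(1 + λh₁).
Solve for λ: λE₁h₂ = E₂(1 + λh₁) → λ(E₁h₂ − E₂h₁) = E₂ → λ = E₂/(E₁h₂ − E₂h₁).
λ = 1.7/(2.9×4.1 − 1.7×3.8) = 1.7/5.43 = 0.3131 per s.

0.313 per s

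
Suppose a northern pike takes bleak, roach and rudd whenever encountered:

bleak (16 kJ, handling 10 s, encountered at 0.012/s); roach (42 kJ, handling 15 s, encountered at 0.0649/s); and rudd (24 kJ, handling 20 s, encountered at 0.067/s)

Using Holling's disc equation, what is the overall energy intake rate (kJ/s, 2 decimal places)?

R = Σλ_iE_i / (1 + Σλ_ih_i)
Numerator: 0.012×16 + 0.0649×42 + 0.067×24 = 4.526
Denominator: 1 + 0.012×10 + 0.0649×15 + 0.067×20 = 3.433
R = 4.526/3.433 = 1.318 kJ/s

1.32 kJ/s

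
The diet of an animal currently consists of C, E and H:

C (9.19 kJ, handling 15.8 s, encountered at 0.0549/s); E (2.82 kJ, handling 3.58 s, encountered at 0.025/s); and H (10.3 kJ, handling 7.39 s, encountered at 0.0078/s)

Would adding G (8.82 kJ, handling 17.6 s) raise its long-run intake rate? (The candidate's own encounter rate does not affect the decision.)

Yes

Intake rate on the current diet: R = (0.0549×9.19 + 0.025×2.82 + 0.0078×10.3) / (1 + 0.0549×15.8 + 0.025×3.58 + 0.0078×7.39) = 0.6554/2.015 = 0.3253 kJ/s.
G: E/h = 8.82/17.6 = 0.5011 kJ/s.
Since 0.5011 > R, including G increases the long-run rate.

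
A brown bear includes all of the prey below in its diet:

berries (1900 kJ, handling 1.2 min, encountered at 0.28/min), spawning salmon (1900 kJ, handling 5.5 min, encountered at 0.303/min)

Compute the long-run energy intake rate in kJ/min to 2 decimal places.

368.93 kJ/min

R = (0.28×1900 + 0.303×1900) / (1 + 0.28×1.2 + 0.303×5.5) = 1108/3.002 = 368.9 kJ/min.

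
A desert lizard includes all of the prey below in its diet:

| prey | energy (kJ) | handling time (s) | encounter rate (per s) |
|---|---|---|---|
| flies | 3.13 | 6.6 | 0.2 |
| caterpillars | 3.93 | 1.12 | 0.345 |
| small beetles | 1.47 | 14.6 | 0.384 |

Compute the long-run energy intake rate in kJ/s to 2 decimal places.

0.31 kJ/s

Energy encountered per unit search time: 0.2×3.13 + 0.345×3.93 + 0.384×1.47 = 2.546 kJ/s.
Handling time per unit search time: 0.2×6.6 + 0.345×1.12 + 0.384×14.6 = 7.313.
Rate = 2.546/(1 + 7.313) = 0.3063 kJ/s.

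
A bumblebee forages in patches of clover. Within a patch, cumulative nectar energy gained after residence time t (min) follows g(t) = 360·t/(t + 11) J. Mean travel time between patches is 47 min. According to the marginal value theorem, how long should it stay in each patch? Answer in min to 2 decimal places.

22.74 min

By the marginal value theorem, leave when the instantaneous gain rate g'(t) equals the habitat-wide average g(t)/(T + t).
g'(t) = 360·11/(t + 11)². Setting 360·11/(t+11)² = 360t/[(t+11)(47+t)] gives 11(47+t) = t(t+11), so t² = 11×47 = 517.
t* = √517 = 22.74 min.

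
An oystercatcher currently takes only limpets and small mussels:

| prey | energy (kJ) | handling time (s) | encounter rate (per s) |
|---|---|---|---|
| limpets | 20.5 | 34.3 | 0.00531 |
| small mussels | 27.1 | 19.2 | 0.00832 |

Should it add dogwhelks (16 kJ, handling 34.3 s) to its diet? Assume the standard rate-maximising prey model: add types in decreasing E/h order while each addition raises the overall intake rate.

Yes

On limpets and small mussels alone, R = ΣλE/(1+Σλh) = 0.3343/1.342 = 0.2491 kJ/s.
dogwhelks: E/h = 16/34.3 = 0.4665 kJ/s.
0.4665 > 0.2491, so adding dogwhelks raises the average — include it.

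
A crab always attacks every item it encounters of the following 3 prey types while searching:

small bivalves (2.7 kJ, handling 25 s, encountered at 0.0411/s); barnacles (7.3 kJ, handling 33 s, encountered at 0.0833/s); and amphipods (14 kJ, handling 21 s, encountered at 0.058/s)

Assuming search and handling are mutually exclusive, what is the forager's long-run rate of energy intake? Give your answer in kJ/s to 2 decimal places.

Energy encountered per unit search time: 0.0411×2.7 + 0.0833×7.3 + 0.058×14 = 1.531 kJ/s.
Handling time per unit search time: 0.0411×25 + 0.0833×33 + 0.058×21 = 4.994.
Rate = 1.531/(1 + 4.994) = 0.2554 kJ/s.

0.26 kJ/s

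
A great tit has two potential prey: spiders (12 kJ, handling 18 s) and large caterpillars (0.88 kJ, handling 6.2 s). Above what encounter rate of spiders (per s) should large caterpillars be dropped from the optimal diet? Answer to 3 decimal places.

At the threshold, the rate on spiders alone equals the profitability of large caterpillars: λ·12/(1 + λ·18) = 0.88/6.2 = 0.1419.
Rearranging, λ(12 − 0.1419×18) = 0.1419, so λ = 0.1419/9.445 = 0.01503 per s.

0.015 per s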